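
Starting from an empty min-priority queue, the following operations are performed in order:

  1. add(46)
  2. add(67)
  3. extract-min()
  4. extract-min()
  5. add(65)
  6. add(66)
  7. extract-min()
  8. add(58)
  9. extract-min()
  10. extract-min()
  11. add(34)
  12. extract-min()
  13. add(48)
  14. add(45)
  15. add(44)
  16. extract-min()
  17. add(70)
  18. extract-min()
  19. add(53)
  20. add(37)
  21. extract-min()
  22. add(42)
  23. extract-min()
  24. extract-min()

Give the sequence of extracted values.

insert 46 → {46}
insert 67 → {46, 67}
extract-min → 46; now {67}
extract-min → 67; now {}
insert 65 → {65}
insert 66 → {65, 66}
extract-min → 65; now {66}
insert 58 → {58, 66}
extract-min → 58; now {66}
extract-min → 66; now {}
insert 34 → {34}
extract-min → 34; now {}
insert 48 → {48}
insert 45 → {45, 48}
insert 44 → {44, 45, 48}
extract-min → 44; now {45, 48}
insert 70 → {45, 48, 70}
extract-min → 45; now {48, 70}
insert 53 → {48, 53, 70}
insert 37 → {37, 48, 53, 70}
extract-min → 37; now {48, 53, 70}
insert 42 → {42, 48, 53, 70}
extract-min → 42; now {48, 53, 70}
extract-min → 48; now {53, 70}

[46, 67, 65, 58, 66, 34, 44, 45, 37, 42, 48]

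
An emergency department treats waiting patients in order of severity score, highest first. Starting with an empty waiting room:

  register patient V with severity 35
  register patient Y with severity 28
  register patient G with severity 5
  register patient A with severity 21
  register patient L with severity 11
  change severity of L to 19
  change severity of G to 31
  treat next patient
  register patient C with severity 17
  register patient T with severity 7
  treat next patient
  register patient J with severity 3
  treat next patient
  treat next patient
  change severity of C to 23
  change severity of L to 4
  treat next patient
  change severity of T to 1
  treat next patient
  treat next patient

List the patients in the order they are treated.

[V, G, Y, A, C, L, J]

add V (severity 35) → {V:35}
add Y (severity 28) → {V:35, Y:28}
add G (severity 5) → {V:35, Y:28, G:5}
add A (severity 21) → {V:35, Y:28, A:21, G:5}
add L (severity 11) → {V:35, Y:28, A:21, L:11, G:5}
update L to severity 19 → {V:35, Y:28, A:21, L:19, G:5}
update G to severity 31 → {V:35, G:31, Y:28, A:21, L:19}
treat next patient → V; now {G:31, Y:28, A:21, L:19}
add C (severity 17) → {G:31, Y:28, A:21, L:19, C:17}
add T (severity 7) → {G:31, Y:28, A:21, L:19, C:17, T:7}
treat next patient → G; now {Y:28, A:21, L:19, C:17, T:7}
add J (severity 3) → {Y:28, A:21, L:19, C:17, T:7, J:3}
treat next patient → Y; now {A:21, L:19, C:17, T:7, J:3}
treat next patient → A; now {L:19, C:17, T:7, J:3}
update C to severity 23 → {C:23, L:19, T:7, J:3}
update L to severity 4 → {C:23, T:7, L:4, J:3}
treat next patient → C; now {T:7, L:4, J:3}
update T to severity 1 → {L:4, J:3, T:1}
treat next patient → L; now {J:3, T:1}
treat next patient → J; now {T:1}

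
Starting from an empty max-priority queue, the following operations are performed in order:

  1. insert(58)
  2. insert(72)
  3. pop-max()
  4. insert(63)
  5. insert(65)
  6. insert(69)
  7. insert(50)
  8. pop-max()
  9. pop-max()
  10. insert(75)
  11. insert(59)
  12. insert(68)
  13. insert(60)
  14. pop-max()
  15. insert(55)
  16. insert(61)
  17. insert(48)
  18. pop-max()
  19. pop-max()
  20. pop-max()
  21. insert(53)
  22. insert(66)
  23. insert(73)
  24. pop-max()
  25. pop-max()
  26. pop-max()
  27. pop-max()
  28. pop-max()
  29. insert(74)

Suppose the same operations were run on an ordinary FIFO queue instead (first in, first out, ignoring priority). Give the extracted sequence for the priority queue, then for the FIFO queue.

priority queue: [72, 69, 65, 75, 68, 63, 61, 73, 66, 60, 59, 58]; FIFO queue: 58, 72, 63, 65, 69, 50, 75, 59, 68, 60, 55, 61

insert 58 → {58}
insert 72 → {72, 58}
pop-max → 72; now {58}
insert 63 → {63, 58}
insert 65 → {65, 63, 58}
insert 69 → {69, 65, 63, 58}
insert 50 → {69, 65, 63, 58, 50}
pop-max → 69; now {65, 63, 58, 50}
pop-max → 65; now {63, 58, 50}
insert 75 → {75, 63, 58, 50}
insert 59 → {75, 63, 59, 58, 50}
insert 68 → {75, 68, 63, 59, 58, 50}
insert 60 → {75, 68, 63, 60, 59, 58, 50}
pop-max → 75; now {68, 63, 60, 59, 58, 50}
insert 55 → {68, 63, 60, 59, 58, 55, 50}
insert 61 → {68, 63, 61, 60, 59, 58, 55, 50}
insert 48 → {68, 63, 61, 60, 59, 58, 55, 50, 48}
pop-max → 68; now {63, 61, 60, 59, 58, 55, 50, 48}
pop-max → 63; now {61, 60, 59, 58, 55, 50, 48}
pop-max → 61; now {60, 59, 58, 55, 50, 48}
insert 53 → {60, 59, 58, 55, 53, 50, 48}
insert 66 → {66, 60, 59, 58, 55, 53, 50, 48}
insert 73 → {73, 66, 60, 59, 58, 55, 53, 50, 48}
pop-max → 73; now {66, 60, 59, 58, 55, 53, 50, 48}
pop-max → 66; now {60, 59, 58, 55, 53, 50, 48}
pop-max → 60; now {59, 58, 55, 53, 50, 48}
pop-max → 59; now {58, 55, 53, 50, 48}
pop-max → 58; now {55, 53, 50, 48}
insert 74 → {74, 55, 53, 50, 48}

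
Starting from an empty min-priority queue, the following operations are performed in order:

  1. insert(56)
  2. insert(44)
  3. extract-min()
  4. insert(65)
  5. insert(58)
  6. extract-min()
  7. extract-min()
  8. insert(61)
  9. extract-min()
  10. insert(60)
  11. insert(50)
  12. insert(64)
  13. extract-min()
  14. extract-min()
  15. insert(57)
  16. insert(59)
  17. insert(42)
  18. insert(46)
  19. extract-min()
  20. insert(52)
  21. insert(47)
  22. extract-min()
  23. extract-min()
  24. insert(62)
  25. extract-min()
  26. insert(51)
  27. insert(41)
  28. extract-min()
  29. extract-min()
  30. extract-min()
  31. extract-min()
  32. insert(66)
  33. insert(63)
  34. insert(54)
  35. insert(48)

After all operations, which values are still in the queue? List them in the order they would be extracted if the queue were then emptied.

48, 54, 62, 63, 64, 65, 66

insert 56 → {56}
insert 44 → {44, 56}
extract-min → 44; now {56}
insert 65 → {56, 65}
insert 58 → {56, 58, 65}
extract-min → 56; now {58, 65}
extract-min → 58; now {65}
insert 61 → {61, 65}
extract-min → 61; now {65}
insert 60 → {60, 65}
insert 50 → {50, 60, 65}
insert 64 → {50, 60, 64, 65}
extract-min → 50; now {60, 64, 65}
extract-min → 60; now {64, 65}
insert 57 → {57, 64, 65}
insert 59 → {57, 59, 64, 65}
insert 42 → {42, 57, 59, 64, 65}
insert 46 → {42, 46, 57, 59, 64, 65}
extract-min → 42; now {46, 57, 59, 64, 65}
insert 52 → {46, 52, 57, 59, 64, 65}
insert 47 → {46, 47, 52, 57, 59, 64, 65}
extract-min → 46; now {47, 52, 57, 59, 64, 65}
extract-min → 47; now {52, 57, 59, 64, 65}
insert 62 → {52, 57, 59, 62, 64, 65}
extract-min → 52; now {57, 59, 62, 64, 65}
insert 51 → {51, 57, 59, 62, 64, 65}
insert 41 → {41, 51, 57, 59, 62, 64, 65}
extract-min → 41; now {51, 57, 59, 62, 64, 65}
extract-min → 51; now {57, 59, 62, 64, 65}
extract-min → 57; now {59, 62, 64, 65}
extract-min → 59; now {62, 64, 65}
insert 66 → {62, 64, 65, 66}
insert 63 → {62, 63, 64, 65, 66}
insert 54 → {54, 62, 63, 64, 65, 66}
insert 48 → {48, 54, 62, 63, 64, 65, 66}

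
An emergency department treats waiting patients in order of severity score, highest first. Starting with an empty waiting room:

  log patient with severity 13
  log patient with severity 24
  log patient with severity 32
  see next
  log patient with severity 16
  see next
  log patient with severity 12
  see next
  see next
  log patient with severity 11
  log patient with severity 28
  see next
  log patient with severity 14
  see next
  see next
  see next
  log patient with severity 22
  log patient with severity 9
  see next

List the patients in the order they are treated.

32, 24, 16, 13, 28, 14, 12, 11, 22

insert 13 → {13}
insert 24 → {24, 13}
insert 32 → {32, 24, 13}
see next → 32; now {24, 13}
insert 16 → {24, 16, 13}
see next → 24; now {16, 13}
insert 12 → {16, 13, 12}
see next → 16; now {13, 12}
see next → 13; now {12}
insert 11 → {12, 11}
insert 28 → {28, 12, 11}
see next → 28; now {12, 11}
insert 14 → {14, 12, 11}
see next → 14; now {12, 11}
see next → 12; now {11}
see next → 11; now {}
insert 22 → {22}
insert 9 → {22, 9}
see next → 22; now {9}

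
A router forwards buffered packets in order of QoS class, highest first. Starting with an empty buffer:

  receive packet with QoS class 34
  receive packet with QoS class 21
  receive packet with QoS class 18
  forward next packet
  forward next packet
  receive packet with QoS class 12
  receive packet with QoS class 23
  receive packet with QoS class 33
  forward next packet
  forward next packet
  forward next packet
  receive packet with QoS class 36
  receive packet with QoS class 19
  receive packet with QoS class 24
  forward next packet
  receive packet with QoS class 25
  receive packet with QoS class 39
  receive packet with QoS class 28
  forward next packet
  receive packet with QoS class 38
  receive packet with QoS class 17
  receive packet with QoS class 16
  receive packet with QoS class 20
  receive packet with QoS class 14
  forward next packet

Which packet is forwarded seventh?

39

insert 34 → {34}
insert 21 → {34, 21}
insert 18 → {34, 21, 18}
forward next packet → 34; now {21, 18}
forward next packet → 21; now {18}
insert 12 → {18, 12}
insert 23 → {23, 18, 12}
insert 33 → {33, 23, 18, 12}
forward next packet → 33; now {23, 18, 12}
forward next packet → 23; now {18, 12}
forward next packet → 18; now {12}
insert 36 → {36, 12}
insert 19 → {36, 19, 12}
insert 24 → {36, 24, 19, 12}
forward next packet → 36; now {24, 19, 12}
insert 25 → {25, 24, 19, 12}
insert 39 → {39, 25, 24, 19, 12}
insert 28 → {39, 28, 25, 24, 19, 12}
forward next packet → 39; now {28, 25, 24, 19, 12}
insert 38 → {38, 28, 25, 24, 19, 12}
insert 17 → {38, 28, 25, 24, 19, 17, 12}
insert 16 → {38, 28, 25, 24, 19, 17, 16, 12}
insert 20 → {38, 28, 25, 24, 20, 19, 17, 16, 12}
insert 14 → {38, 28, 25, 24, 20, 19, 17, 16, 14, 12}
forward next packet → 38; now {28, 25, 24, 20, 19, 17, 16, 14, 12}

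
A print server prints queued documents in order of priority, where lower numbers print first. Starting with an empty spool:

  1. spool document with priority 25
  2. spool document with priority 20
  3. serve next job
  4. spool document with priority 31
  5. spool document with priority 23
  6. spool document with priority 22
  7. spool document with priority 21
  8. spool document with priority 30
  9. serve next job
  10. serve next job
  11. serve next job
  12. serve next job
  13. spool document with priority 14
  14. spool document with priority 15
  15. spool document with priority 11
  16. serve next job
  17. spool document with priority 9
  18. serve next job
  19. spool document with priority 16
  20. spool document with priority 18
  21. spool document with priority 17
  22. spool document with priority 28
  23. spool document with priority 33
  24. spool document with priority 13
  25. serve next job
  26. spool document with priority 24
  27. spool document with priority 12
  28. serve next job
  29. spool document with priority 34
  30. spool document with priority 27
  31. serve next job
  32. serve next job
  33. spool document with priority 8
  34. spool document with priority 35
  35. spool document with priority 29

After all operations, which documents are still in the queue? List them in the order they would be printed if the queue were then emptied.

insert 25 → {25}
insert 20 → {20, 25}
serve next job → 20; now {25}
insert 31 → {25, 31}
insert 23 → {23, 25, 31}
insert 22 → {22, 23, 25, 31}
insert 21 → {21, 22, 23, 25, 31}
insert 30 → {21, 22, 23, 25, 30, 31}
serve next job → 21; now {22, 23, 25, 30, 31}
serve next job → 22; now {23, 25, 30, 31}
serve next job → 23; now {25, 30, 31}
serve next job → 25; now {30, 31}
insert 14 → {14, 30, 31}
insert 15 → {14, 15, 30, 31}
insert 11 → {11, 14, 15, 30, 31}
serve next job → 11; now {14, 15, 30, 31}
insert 9 → {9, 14, 15, 30, 31}
serve next job → 9; now {14, 15, 30, 31}
insert 16 → {14, 15, 16, 30, 31}
insert 18 → {14, 15, 16, 18, 30, 31}
insert 17 → {14, 15, 16, 17, 18, 30, 31}
insert 28 → {14, 15, 16, 17, 18, 28, 30, 31}
insert 33 → {14, 15, 16, 17, 18, 28, 30, 31, 33}
insert 13 → {13, 14, 15, 16, 17, 18, 28, 30, 31, 33}
serve next job → 13; now {14, 15, 16, 17, 18, 28, 30, 31, 33}
insert 24 → {14, 15, 16, 17, 18, 24, 28, 30, 31, 33}
insert 12 → {12, 14, 15, 16, 17, 18, 24, 28, 30, 31, 33}
serve next job → 12; now {14, 15, 16, 17, 18, 24, 28, 30, 31, 33}
insert 34 → {14, 15, 16, 17, 18, 24, 28, 30, 31, 33, 34}
insert 27 → {14, 15, 16, 17, 18, 24, 27, 28, 30, 31, 33, 34}
serve next job → 14; now {15, 16, 17, 18, 24, 27, 28, 30, 31, 33, 34}
serve next job → 15; now {16, 17, 18, 24, 27, 28, 30, 31, 33, 34}
insert 8 → {8, 16, 17, 18, 24, 27, 28, 30, 31, 33, 34}
insert 35 → {8, 16, 17, 18, 24, 27, 28, 30, 31, 33, 34, 35}
insert 29 → {8, 16, 17, 18, 24, 27, 28, 29, 30, 31, 33, 34, 35}

[8, 16, 17, 18, 24, 27, 28, 29, 30, 31, 33, 34, 35]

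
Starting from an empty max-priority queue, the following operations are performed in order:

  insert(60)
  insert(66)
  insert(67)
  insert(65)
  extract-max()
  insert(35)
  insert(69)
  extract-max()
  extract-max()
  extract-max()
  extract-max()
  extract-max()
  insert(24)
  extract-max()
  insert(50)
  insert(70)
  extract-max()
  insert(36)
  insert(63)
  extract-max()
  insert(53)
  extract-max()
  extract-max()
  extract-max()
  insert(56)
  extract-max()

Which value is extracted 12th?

insert 60 → {60}
insert 66 → {66, 60}
insert 67 → {67, 66, 60}
insert 65 → {67, 66, 65, 60}
extract-max → 67; now {66, 65, 60}
insert 35 → {66, 65, 60, 35}
insert 69 → {69, 66, 65, 60, 35}
extract-max → 69; now {66, 65, 60, 35}
extract-max → 66; now {65, 60, 35}
extract-max → 65; now {60, 35}
extract-max → 60; now {35}
extract-max → 35; now {}
insert 24 → {24}
extract-max → 24; now {}
insert 50 → {50}
insert 70 → {70, 50}
extract-max → 70; now {50}
insert 36 → {50, 36}
insert 63 → {63, 50, 36}
extract-max → 63; now {50, 36}
insert 53 → {53, 50, 36}
extract-max → 53; now {50, 36}
extract-max → 50; now {36}
extract-max → 36; now {}
insert 56 → {56}
extract-max → 56; now {}

36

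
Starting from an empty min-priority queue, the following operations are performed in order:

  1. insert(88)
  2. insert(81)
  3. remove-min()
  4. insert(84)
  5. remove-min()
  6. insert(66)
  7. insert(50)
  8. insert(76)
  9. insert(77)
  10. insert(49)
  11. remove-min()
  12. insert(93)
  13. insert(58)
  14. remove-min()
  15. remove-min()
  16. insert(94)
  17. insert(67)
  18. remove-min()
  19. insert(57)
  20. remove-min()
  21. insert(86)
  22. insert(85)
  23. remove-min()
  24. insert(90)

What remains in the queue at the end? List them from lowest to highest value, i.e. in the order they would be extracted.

76, 77, 85, 86, 88, 90, 93, 94

insert 88 → {88}
insert 81 → {81, 88}
remove-min → 81; now {88}
insert 84 → {84, 88}
remove-min → 84; now {88}
insert 66 → {66, 88}
insert 50 → {50, 66, 88}
insert 76 → {50, 66, 76, 88}
insert 77 → {50, 66, 76, 77, 88}
insert 49 → {49, 50, 66, 76, 77, 88}
remove-min → 49; now {50, 66, 76, 77, 88}
insert 93 → {50, 66, 76, 77, 88, 93}
insert 58 → {50, 58, 66, 76, 77, 88, 93}
remove-min → 50; now {58, 66, 76, 77, 88, 93}
remove-min → 58; now {66, 76, 77, 88, 93}
insert 94 → {66, 76, 77, 88, 93, 94}
insert 67 → {66, 67, 76, 77, 88, 93, 94}
remove-min → 66; now {67, 76, 77, 88, 93, 94}
insert 57 → {57, 67, 76, 77, 88, 93, 94}
remove-min → 57; now {67, 76, 77, 88, 93, 94}
insert 86 → {67, 76, 77, 86, 88, 93, 94}
insert 85 → {67, 76, 77, 85, 86, 88, 93, 94}
remove-min → 67; now {76, 77, 85, 86, 88, 93, 94}
insert 90 → {76, 77, 85, 86, 88, 90, 93, 94}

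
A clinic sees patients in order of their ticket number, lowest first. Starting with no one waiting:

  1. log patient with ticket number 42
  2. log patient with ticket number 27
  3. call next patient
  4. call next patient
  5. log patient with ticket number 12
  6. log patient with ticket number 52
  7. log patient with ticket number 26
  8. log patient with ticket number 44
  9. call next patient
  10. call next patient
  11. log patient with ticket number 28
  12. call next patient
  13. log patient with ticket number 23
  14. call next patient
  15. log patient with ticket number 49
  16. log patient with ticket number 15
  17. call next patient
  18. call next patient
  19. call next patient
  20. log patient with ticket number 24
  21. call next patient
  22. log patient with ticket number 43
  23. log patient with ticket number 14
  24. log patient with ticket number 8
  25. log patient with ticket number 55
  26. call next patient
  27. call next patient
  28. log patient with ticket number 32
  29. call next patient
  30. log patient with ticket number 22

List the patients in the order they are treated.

[27, 42, 12, 26, 28, 23, 15, 44, 49, 24, 8, 14, 32]

insert 42 → {42}
insert 27 → {27, 42}
call next patient → 27; now {42}
call next patient → 42; now {}
insert 12 → {12}
insert 52 → {12, 52}
insert 26 → {12, 26, 52}
insert 44 → {12, 26, 44, 52}
call next patient → 12; now {26, 44, 52}
call next patient → 26; now {44, 52}
insert 28 → {28, 44, 52}
call next patient → 28; now {44, 52}
insert 23 → {23, 44, 52}
call next patient → 23; now {44, 52}
insert 49 → {44, 49, 52}
insert 15 → {15, 44, 49, 52}
call next patient → 15; now {44, 49, 52}
call next patient → 44; now {49, 52}
call next patient → 49; now {52}
insert 24 → {24, 52}
call next patient → 24; now {52}
insert 43 → {43, 52}
insert 14 → {14, 43, 52}
insert 8 → {8, 14, 43, 52}
insert 55 → {8, 14, 43, 52, 55}
call next patient → 8; now {14, 43, 52, 55}
call next patient → 14; now {43, 52, 55}
insert 32 → {32, 43, 52, 55}
call next patient → 32; now {43, 52, 55}
insert 22 → {22, 43, 52, 55}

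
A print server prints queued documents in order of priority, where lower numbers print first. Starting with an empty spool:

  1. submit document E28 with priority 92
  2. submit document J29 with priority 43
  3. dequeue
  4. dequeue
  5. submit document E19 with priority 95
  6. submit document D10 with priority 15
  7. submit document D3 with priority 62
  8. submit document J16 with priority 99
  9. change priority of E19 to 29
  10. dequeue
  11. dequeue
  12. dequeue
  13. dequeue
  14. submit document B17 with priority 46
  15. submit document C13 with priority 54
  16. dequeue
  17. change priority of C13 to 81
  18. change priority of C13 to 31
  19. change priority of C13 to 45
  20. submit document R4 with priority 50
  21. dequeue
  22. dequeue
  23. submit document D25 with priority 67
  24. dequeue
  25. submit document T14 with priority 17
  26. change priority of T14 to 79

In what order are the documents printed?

[J29, E28, D10, E19, D3, J16, B17, C13, R4, D25]

add E28 (priority 92) → {E28:92}
add J29 (priority 43) → {J29:43, E28:92}
dequeue → J29; now {E28:92}
dequeue → E28; now {}
add E19 (priority 95) → {E19:95}
add D10 (priority 15) → {D10:15, E19:95}
add D3 (priority 62) → {D10:15, D3:62, E19:95}
add J16 (priority 99) → {D10:15, D3:62, E19:95, J16:99}
update E19 to priority 29 → {D10:15, E19:29, D3:62, J16:99}
dequeue → D10; now {E19:29, D3:62, J16:99}
dequeue → E19; now {D3:62, J16:99}
dequeue → D3; now {J16:99}
dequeue → J16; now {}
add B17 (priority 46) → {B17:46}
add C13 (priority 54) → {B17:46, C13:54}
dequeue → B17; now {C13:54}
update C13 to priority 81 → {C13:81}
update C13 to priority 31 → {C13:31}
update C13 to priority 45 → {C13:45}
add R4 (priority 50) → {C13:45, R4:50}
dequeue → C13; now {R4:50}
dequeue → R4; now {}
add D25 (priority 67) → {D25:67}
dequeue → D25; now {}
add T14 (priority 17) → {T14:17}
update T14 to priority 79 → {T14:79}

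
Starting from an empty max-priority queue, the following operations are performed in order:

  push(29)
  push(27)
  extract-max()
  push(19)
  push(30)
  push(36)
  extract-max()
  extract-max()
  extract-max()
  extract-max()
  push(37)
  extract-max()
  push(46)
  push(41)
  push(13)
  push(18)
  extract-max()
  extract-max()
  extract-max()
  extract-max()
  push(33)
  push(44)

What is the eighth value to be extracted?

41

insert 29 → {29}
insert 27 → {29, 27}
extract-max → 29; now {27}
insert 19 → {27, 19}
insert 30 → {30, 27, 19}
insert 36 → {36, 30, 27, 19}
extract-max → 36; now {30, 27, 19}
extract-max → 30; now {27, 19}
extract-max → 27; now {19}
extract-max → 19; now {}
insert 37 → {37}
extract-max → 37; now {}
insert 46 → {46}
insert 41 → {46, 41}
insert 13 → {46, 41, 13}
insert 18 → {46, 41, 18, 13}
extract-max → 46; now {41, 18, 13}
extract-max → 41; now {18, 13}
extract-max → 18; now {13}
extract-max → 13; now {}
insert 33 → {33}
insert 44 → {44, 33}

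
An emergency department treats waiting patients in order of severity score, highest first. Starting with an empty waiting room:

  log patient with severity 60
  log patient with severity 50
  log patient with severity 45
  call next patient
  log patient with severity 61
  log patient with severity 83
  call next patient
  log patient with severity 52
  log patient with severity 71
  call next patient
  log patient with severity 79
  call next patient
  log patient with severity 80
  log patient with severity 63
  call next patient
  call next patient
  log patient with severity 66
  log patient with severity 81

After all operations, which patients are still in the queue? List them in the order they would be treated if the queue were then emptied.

81, 66, 61, 52, 50, 45

insert 60 → {60}
insert 50 → {60, 50}
insert 45 → {60, 50, 45}
call next patient → 60; now {50, 45}
insert 61 → {61, 50, 45}
insert 83 → {83, 61, 50, 45}
call next patient → 83; now {61, 50, 45}
insert 52 → {61, 52, 50, 45}
insert 71 → {71, 61, 52, 50, 45}
call next patient → 71; now {61, 52, 50, 45}
insert 79 → {79, 61, 52, 50, 45}
call next patient → 79; now {61, 52, 50, 45}
insert 80 → {80, 61, 52, 50, 45}
insert 63 → {80, 63, 61, 52, 50, 45}
call next patient → 80; now {63, 61, 52, 50, 45}
call next patient → 63; now {61, 52, 50, 45}
insert 66 → {66, 61, 52, 50, 45}
insert 81 → {81, 66, 61, 52, 50, 45}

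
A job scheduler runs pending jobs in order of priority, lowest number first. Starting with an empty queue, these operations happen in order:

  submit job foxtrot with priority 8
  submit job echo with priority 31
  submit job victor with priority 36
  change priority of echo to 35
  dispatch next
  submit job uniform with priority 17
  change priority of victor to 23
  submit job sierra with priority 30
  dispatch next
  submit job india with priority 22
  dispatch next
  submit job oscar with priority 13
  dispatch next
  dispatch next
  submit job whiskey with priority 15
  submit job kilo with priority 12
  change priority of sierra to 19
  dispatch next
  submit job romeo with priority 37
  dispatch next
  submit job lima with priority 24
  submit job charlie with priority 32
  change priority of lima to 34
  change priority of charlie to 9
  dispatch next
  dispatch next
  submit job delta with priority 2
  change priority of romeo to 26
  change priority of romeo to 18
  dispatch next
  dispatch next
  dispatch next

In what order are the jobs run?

[foxtrot, uniform, india, oscar, victor, kilo, whiskey, charlie, sierra, delta, romeo, lima]

add foxtrot (priority 8) → {foxtrot:8}
add echo (priority 31) → {foxtrot:8, echo:31}
add victor (priority 36) → {foxtrot:8, echo:31, victor:36}
update echo to priority 35 → {foxtrot:8, echo:35, victor:36}
dispatch next → foxtrot; now {echo:35, victor:36}
add uniform (priority 17) → {uniform:17, echo:35, victor:36}
update victor to priority 23 → {uniform:17, victor:23, echo:35}
add sierra (priority 30) → {uniform:17, victor:23, sierra:30, echo:35}
dispatch next → uniform; now {victor:23, sierra:30, echo:35}
add india (priority 22) → {india:22, victor:23, sierra:30, echo:35}
dispatch next → india; now {victor:23, sierra:30, echo:35}
add oscar (priority 13) → {oscar:13, victor:23, sierra:30, echo:35}
dispatch next → oscar; now {victor:23, sierra:30, echo:35}
dispatch next → victor; now {sierra:30, echo:35}
add whiskey (priority 15) → {whiskey:15, sierra:30, echo:35}
add kilo (priority 12) → {kilo:12, whiskey:15, sierra:30, echo:35}
update sierra to priority 19 → {kilo:12, whiskey:15, sierra:19, echo:35}
dispatch next → kilo; now {whiskey:15, sierra:19, echo:35}
add romeo (priority 37) → {whiskey:15, sierra:19, echo:35, romeo:37}
dispatch next → whiskey; now {sierra:19, echo:35, romeo:37}
add lima (priority 24) → {sierra:19, lima:24, echo:35, romeo:37}
add charlie (priority 32) → {sierra:19, lima:24, charlie:32, echo:35, romeo:37}
update lima to priority 34 → {sierra:19, charlie:32, lima:34, echo:35, romeo:37}
update charlie to priority 9 → {charlie:9, sierra:19, lima:34, echo:35, romeo:37}
dispatch next → charlie; now {sierra:19, lima:34, echo:35, romeo:37}
dispatch next → sierra; now {lima:34, echo:35, romeo:37}
add delta (priority 2) → {delta:2, lima:34, echo:35, romeo:37}
update romeo to priority 26 → {delta:2, romeo:26, lima:34, echo:35}
update romeo to priority 18 → {delta:2, romeo:18, lima:34, echo:35}
dispatch next → delta; now {romeo:18, lima:34, echo:35}
dispatch next → romeo; now {lima:34, echo:35}
dispatch next → lima; now {echo:35}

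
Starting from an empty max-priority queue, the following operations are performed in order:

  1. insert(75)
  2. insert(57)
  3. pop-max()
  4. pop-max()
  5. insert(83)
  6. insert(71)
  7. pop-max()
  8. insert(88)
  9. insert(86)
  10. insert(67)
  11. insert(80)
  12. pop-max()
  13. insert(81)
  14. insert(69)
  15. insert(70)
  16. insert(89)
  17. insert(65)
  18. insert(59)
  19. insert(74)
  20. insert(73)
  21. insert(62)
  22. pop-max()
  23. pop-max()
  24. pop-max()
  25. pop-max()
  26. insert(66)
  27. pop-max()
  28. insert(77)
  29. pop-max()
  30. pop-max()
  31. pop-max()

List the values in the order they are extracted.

insert 75 → {75}
insert 57 → {75, 57}
pop-max → 75; now {57}
pop-max → 57; now {}
insert 83 → {83}
insert 71 → {83, 71}
pop-max → 83; now {71}
insert 88 → {88, 71}
insert 86 → {88, 86, 71}
insert 67 → {88, 86, 71, 67}
insert 80 → {88, 86, 80, 71, 67}
pop-max → 88; now {86, 80, 71, 67}
insert 81 → {86, 81, 80, 71, 67}
insert 69 → {86, 81, 80, 71, 69, 67}
insert 70 → {86, 81, 80, 71, 70, 69, 67}
insert 89 → {89, 86, 81, 80, 71, 70, 69, 67}
insert 65 → {89, 86, 81, 80, 71, 70, 69, 67, 65}
insert 59 → {89, 86, 81, 80, 71, 70, 69, 67, 65, 59}
insert 74 → {89, 86, 81, 80, 74, 71, 70, 69, 67, 65, 59}
insert 73 → {89, 86, 81, 80, 74, 73, 71, 70, 69, 67, 65, 59}
insert 62 → {89, 86, 81, 80, 74, 73, 71, 70, 69, 67, 65, 62, 59}
pop-max → 89; now {86, 81, 80, 74, 73, 71, 70, 69, 67, 65, 62, 59}
pop-max → 86; now {81, 80, 74, 73, 71, 70, 69, 67, 65, 62, 59}
pop-max → 81; now {80, 74, 73, 71, 70, 69, 67, 65, 62, 59}
pop-max → 80; now {74, 73, 71, 70, 69, 67, 65, 62, 59}
insert 66 → {74, 73, 71, 70, 69, 67, 66, 65, 62, 59}
pop-max → 74; now {73, 71, 70, 69, 67, 66, 65, 62, 59}
insert 77 → {77, 73, 71, 70, 69, 67, 66, 65, 62, 59}
pop-max → 77; now {73, 71, 70, 69, 67, 66, 65, 62, 59}
pop-max → 73; now {71, 70, 69, 67, 66, 65, 62, 59}
pop-max → 71; now {70, 69, 67, 66, 65, 62, 59}

75, 57, 83, 88, 89, 86, 81, 80, 74, 77, 73, 71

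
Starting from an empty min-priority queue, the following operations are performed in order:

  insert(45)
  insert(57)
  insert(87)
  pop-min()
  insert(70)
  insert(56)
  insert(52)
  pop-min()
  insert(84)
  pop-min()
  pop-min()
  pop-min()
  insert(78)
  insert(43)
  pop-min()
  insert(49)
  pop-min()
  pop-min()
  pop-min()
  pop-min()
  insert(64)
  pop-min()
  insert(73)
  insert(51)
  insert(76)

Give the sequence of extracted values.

[45, 52, 56, 57, 70, 43, 49, 78, 84, 87, 64]

insert 45 → {45}
insert 57 → {45, 57}
insert 87 → {45, 57, 87}
pop-min → 45; now {57, 87}
insert 70 → {57, 70, 87}
insert 56 → {56, 57, 70, 87}
insert 52 → {52, 56, 57, 70, 87}
pop-min → 52; now {56, 57, 70, 87}
insert 84 → {56, 57, 70, 84, 87}
pop-min → 56; now {57, 70, 84, 87}
pop-min → 57; now {70, 84, 87}
pop-min → 70; now {84, 87}
insert 78 → {78, 84, 87}
insert 43 → {43, 78, 84, 87}
pop-min → 43; now {78, 84, 87}
insert 49 → {49, 78, 84, 87}
pop-min → 49; now {78, 84, 87}
pop-min → 78; now {84, 87}
pop-min → 84; now {87}
pop-min → 87; now {}
insert 64 → {64}
pop-min → 64; now {}
insert 73 → {73}
insert 51 → {51, 73}
insert 76 → {51, 73, 76}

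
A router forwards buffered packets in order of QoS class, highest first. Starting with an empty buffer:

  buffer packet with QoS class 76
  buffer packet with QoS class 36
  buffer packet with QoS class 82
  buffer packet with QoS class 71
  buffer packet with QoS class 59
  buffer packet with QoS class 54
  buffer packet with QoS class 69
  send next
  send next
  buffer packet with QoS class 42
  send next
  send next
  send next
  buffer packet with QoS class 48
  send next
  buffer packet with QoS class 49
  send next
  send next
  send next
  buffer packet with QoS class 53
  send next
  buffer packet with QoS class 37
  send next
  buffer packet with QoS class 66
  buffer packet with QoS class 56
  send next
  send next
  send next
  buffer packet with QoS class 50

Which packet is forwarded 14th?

insert 76 → {76}
insert 36 → {76, 36}
insert 82 → {82, 76, 36}
insert 71 → {82, 76, 71, 36}
insert 59 → {82, 76, 71, 59, 36}
insert 54 → {82, 76, 71, 59, 54, 36}
insert 69 → {82, 76, 71, 69, 59, 54, 36}
send next → 82; now {76, 71, 69, 59, 54, 36}
send next → 76; now {71, 69, 59, 54, 36}
insert 42 → {71, 69, 59, 54, 42, 36}
send next → 71; now {69, 59, 54, 42, 36}
send next → 69; now {59, 54, 42, 36}
send next → 59; now {54, 42, 36}
insert 48 → {54, 48, 42, 36}
send next → 54; now {48, 42, 36}
insert 49 → {49, 48, 42, 36}
send next → 49; now {48, 42, 36}
send next → 48; now {42, 36}
send next → 42; now {36}
insert 53 → {53, 36}
send next → 53; now {36}
insert 37 → {37, 36}
send next → 37; now {36}
insert 66 → {66, 36}
insert 56 → {66, 56, 36}
send next → 66; now {56, 36}
send next → 56; now {36}
send next → 36; now {}
insert 50 → {50}

36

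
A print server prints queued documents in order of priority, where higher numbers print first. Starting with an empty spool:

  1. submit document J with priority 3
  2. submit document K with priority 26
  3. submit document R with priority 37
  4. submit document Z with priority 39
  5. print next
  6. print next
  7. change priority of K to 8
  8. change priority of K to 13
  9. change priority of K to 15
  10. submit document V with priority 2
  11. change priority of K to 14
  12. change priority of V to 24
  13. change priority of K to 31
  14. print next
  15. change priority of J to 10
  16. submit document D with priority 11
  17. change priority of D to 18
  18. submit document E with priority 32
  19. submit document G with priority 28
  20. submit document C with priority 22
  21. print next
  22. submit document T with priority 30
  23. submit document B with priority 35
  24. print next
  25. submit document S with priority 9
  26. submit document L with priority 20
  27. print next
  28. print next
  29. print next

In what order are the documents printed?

add J (priority 3) → {J:3}
add K (priority 26) → {K:26, J:3}
add R (priority 37) → {R:37, K:26, J:3}
add Z (priority 39) → {Z:39, R:37, K:26, J:3}
print next → Z; now {R:37, K:26, J:3}
print next → R; now {K:26, J:3}
update K to priority 8 → {K:8, J:3}
update K to priority 13 → {K:13, J:3}
update K to priority 15 → {K:15, J:3}
add V (priority 2) → {K:15, J:3, V:2}
update K to priority 14 → {K:14, J:3, V:2}
update V to priority 24 → {V:24, K:14, J:3}
update K to priority 31 → {K:31, V:24, J:3}
print next → K; now {V:24, J:3}
update J to priority 10 → {V:24, J:10}
add D (priority 11) → {V:24, D:11, J:10}
update D to priority 18 → {V:24, D:18, J:10}
add E (priority 32) → {E:32, V:24, D:18, J:10}
add G (priority 28) → {E:32, G:28, V:24, D:18, J:10}
add C (priority 22) → {E:32, G:28, V:24, C:22, D:18, J:10}
print next → E; now {G:28, V:24, C:22, D:18, J:10}
add T (priority 30) → {T:30, G:28, V:24, C:22, D:18, J:10}
add B (priority 35) → {B:35, T:30, G:28, V:24, C:22, D:18, J:10}
print next → B; now {T:30, G:28, V:24, C:22, D:18, J:10}
add S (priority 9) → {T:30, G:28, V:24, C:22, D:18, J:10, S:9}
add L (priority 20) → {T:30, G:28, V:24, C:22, L:20, D:18, J:10, S:9}
print next → T; now {G:28, V:24, C:22, L:20, D:18, J:10, S:9}
print next → G; now {V:24, C:22, L:20, D:18, J:10, S:9}
print next → V; now {C:22, L:20, D:18, J:10, S:9}

Z, R, K, E, B, T, G, V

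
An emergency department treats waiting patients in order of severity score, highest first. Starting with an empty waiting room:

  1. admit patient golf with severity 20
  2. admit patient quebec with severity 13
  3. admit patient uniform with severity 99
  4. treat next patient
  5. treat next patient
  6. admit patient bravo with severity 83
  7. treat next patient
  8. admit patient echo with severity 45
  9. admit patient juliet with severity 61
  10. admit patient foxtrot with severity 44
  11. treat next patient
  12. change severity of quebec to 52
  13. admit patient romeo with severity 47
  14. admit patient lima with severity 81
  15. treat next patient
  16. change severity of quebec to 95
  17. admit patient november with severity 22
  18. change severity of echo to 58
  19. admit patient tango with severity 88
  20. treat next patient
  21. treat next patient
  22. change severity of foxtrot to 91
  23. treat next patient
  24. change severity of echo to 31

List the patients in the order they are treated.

uniform, golf, bravo, juliet, lima, quebec, tango, foxtrot

add golf (severity 20) → {golf:20}
add quebec (severity 13) → {golf:20, quebec:13}
add uniform (severity 99) → {uniform:99, golf:20, quebec:13}
treat next patient → uniform; now {golf:20, quebec:13}
treat next patient → golf; now {quebec:13}
add bravo (severity 83) → {bravo:83, quebec:13}
treat next patient → bravo; now {quebec:13}
add echo (severity 45) → {echo:45, quebec:13}
add juliet (severity 61) → {juliet:61, echo:45, quebec:13}
add foxtrot (severity 44) → {juliet:61, echo:45, foxtrot:44, quebec:13}
treat next patient → juliet; now {echo:45, foxtrot:44, quebec:13}
update quebec to severity 52 → {quebec:52, echo:45, foxtrot:44}
add romeo (severity 47) → {quebec:52, romeo:47, echo:45, foxtrot:44}
add lima (severity 81) → {lima:81, quebec:52, romeo:47, echo:45, foxtrot:44}
treat next patient → lima; now {quebec:52, romeo:47, echo:45, foxtrot:44}
update quebec to severity 95 → {quebec:95, romeo:47, echo:45, foxtrot:44}
add november (severity 22) → {quebec:95, romeo:47, echo:45, foxtrot:44, november:22}
update echo to severity 58 → {quebec:95, echo:58, romeo:47, foxtrot:44, november:22}
add tango (severity 88) → {quebec:95, tango:88, echo:58, romeo:47, foxtrot:44, november:22}
treat next patient → quebec; now {tango:88, echo:58, romeo:47, foxtrot:44, november:22}
treat next patient → tango; now {echo:58, romeo:47, foxtrot:44, november:22}
update foxtrot to severity 91 → {foxtrot:91, echo:58, romeo:47, november:22}
treat next patient → foxtrot; now {echo:58, romeo:47, november:22}
update echo to severity 31 → {romeo:47, echo:31, november:22}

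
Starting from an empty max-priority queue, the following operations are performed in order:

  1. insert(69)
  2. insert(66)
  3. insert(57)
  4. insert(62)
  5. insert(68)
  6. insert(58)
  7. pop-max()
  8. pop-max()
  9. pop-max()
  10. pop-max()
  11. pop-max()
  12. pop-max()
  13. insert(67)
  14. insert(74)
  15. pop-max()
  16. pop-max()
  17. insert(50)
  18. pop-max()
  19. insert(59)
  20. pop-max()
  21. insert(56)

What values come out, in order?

insert 69 → {69}
insert 66 → {69, 66}
insert 57 → {69, 66, 57}
insert 62 → {69, 66, 62, 57}
insert 68 → {69, 68, 66, 62, 57}
insert 58 → {69, 68, 66, 62, 58, 57}
pop-max → 69; now {68, 66, 62, 58, 57}
pop-max → 68; now {66, 62, 58, 57}
pop-max → 66; now {62, 58, 57}
pop-max → 62; now {58, 57}
pop-max → 58; now {57}
pop-max → 57; now {}
insert 67 → {67}
insert 74 → {74, 67}
pop-max → 74; now {67}
pop-max → 67; now {}
insert 50 → {50}
pop-max → 50; now {}
insert 59 → {59}
pop-max → 59; now {}
insert 56 → {56}

[69, 68, 66, 62, 58, 57, 74, 67, 50, 59]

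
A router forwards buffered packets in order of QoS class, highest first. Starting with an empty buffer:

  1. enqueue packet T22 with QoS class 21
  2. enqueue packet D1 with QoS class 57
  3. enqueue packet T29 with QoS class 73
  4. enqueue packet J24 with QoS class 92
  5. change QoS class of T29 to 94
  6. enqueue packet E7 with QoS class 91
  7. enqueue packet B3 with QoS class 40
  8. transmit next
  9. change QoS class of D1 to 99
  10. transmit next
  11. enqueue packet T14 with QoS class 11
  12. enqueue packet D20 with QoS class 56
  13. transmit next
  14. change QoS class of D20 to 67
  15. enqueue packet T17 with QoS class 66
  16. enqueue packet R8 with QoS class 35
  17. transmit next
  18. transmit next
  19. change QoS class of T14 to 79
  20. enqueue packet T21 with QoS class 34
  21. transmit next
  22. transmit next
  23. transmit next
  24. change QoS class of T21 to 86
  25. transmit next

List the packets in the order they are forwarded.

[T29, D1, J24, E7, D20, T14, T17, B3, T21]

add T22 (QoS class 21) → {T22:21}
add D1 (QoS class 57) → {D1:57, T22:21}
add T29 (QoS class 73) → {T29:73, D1:57, T22:21}
add J24 (QoS class 92) → {J24:92, T29:73, D1:57, T22:21}
update T29 to QoS class 94 → {T29:94, J24:92, D1:57, T22:21}
add E7 (QoS class 91) → {T29:94, J24:92, E7:91, D1:57, T22:21}
add B3 (QoS class 40) → {T29:94, J24:92, E7:91, D1:57, B3:40, T22:21}
transmit next → T29; now {J24:92, E7:91, D1:57, B3:40, T22:21}
update D1 to QoS class 99 → {D1:99, J24:92, E7:91, B3:40, T22:21}
transmit next → D1; now {J24:92, E7:91, B3:40, T22:21}
add T14 (QoS class 11) → {J24:92, E7:91, B3:40, T22:21, T14:11}
add D20 (QoS class 56) → {J24:92, E7:91, D20:56, B3:40, T22:21, T14:11}
transmit next → J24; now {E7:91, D20:56, B3:40, T22:21, T14:11}
update D20 to QoS class 67 → {E7:91, D20:67, B3:40, T22:21, T14:11}
add T17 (QoS class 66) → {E7:91, D20:67, T17:66, B3:40, T22:21, T14:11}
add R8 (QoS class 35) → {E7:91, D20:67, T17:66, B3:40, R8:35, T22:21, T14:11}
transmit next → E7; now {D20:67, T17:66, B3:40, R8:35, T22:21, T14:11}
transmit next → D20; now {T17:66, B3:40, R8:35, T22:21, T14:11}
update T14 to QoS class 79 → {T14:79, T17:66, B3:40, R8:35, T22:21}
add T21 (QoS class 34) → {T14:79, T17:66, B3:40, R8:35, T21:34, T22:21}
transmit next → T14; now {T17:66, B3:40, R8:35, T21:34, T22:21}
transmit next → T17; now {B3:40, R8:35, T21:34, T22:21}
transmit next → B3; now {R8:35, T21:34, T22:21}
update T21 to QoS class 86 → {T21:86, R8:35, T22:21}
transmit next → T21; now {R8:35, T22:21}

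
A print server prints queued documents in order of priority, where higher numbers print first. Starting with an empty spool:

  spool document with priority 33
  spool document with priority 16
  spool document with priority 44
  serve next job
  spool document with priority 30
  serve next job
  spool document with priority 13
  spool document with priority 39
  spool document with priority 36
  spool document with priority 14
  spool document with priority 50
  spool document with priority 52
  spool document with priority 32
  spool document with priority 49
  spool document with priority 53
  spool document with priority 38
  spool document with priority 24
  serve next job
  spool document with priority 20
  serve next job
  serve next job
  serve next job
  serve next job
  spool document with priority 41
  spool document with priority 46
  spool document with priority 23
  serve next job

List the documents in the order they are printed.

44 → 33 → 53 → 52 → 50 → 49 → 39 → 46

insert 33 → {33}
insert 16 → {33, 16}
insert 44 → {44, 33, 16}
serve next job → 44; now {33, 16}
insert 30 → {33, 30, 16}
serve next job → 33; now {30, 16}
insert 13 → {30, 16, 13}
insert 39 → {39, 30, 16, 13}
insert 36 → {39, 36, 30, 16, 13}
insert 14 → {39, 36, 30, 16, 14, 13}
insert 50 → {50, 39, 36, 30, 16, 14, 13}
insert 52 → {52, 50, 39, 36, 30, 16, 14, 13}
insert 32 → {52, 50, 39, 36, 32, 30, 16, 14, 13}
insert 49 → {52, 50, 49, 39, 36, 32, 30, 16, 14, 13}
insert 53 → {53, 52, 50, 49, 39, 36, 32, 30, 16, 14, 13}
insert 38 → {53, 52, 50, 49, 39, 38, 36, 32, 30, 16, 14, 13}
insert 24 → {53, 52, 50, 49, 39, 38, 36, 32, 30, 24, 16, 14, 13}
serve next job → 53; now {52, 50, 49, 39, 38, 36, 32, 30, 24, 16, 14, 13}
insert 20 → {52, 50, 49, 39, 38, 36, 32, 30, 24, 20, 16, 14, 13}
serve next job → 52; now {50, 49, 39, 38, 36, 32, 30, 24, 20, 16, 14, 13}
serve next job → 50; now {49, 39, 38, 36, 32, 30, 24, 20, 16, 14, 13}
serve next job → 49; now {39, 38, 36, 32, 30, 24, 20, 16, 14, 13}
serve next job → 39; now {38, 36, 32, 30, 24, 20, 16, 14, 13}
insert 41 → {41, 38, 36, 32, 30, 24, 20, 16, 14, 13}
insert 46 → {46, 41, 38, 36, 32, 30, 24, 20, 16, 14, 13}
insert 23 → {46, 41, 38, 36, 32, 30, 24, 23, 20, 16, 14, 13}
serve next job → 46; now {41, 38, 36, 32, 30, 24, 23, 20, 16, 14, 13}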